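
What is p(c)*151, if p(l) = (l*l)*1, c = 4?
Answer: 2416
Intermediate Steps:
p(l) = l² (p(l) = l²*1 = l²)
p(c)*151 = 4²*151 = 16*151 = 2416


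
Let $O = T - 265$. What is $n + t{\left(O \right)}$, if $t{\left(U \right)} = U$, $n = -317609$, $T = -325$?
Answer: $-318199$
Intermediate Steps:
$O = -590$ ($O = -325 - 265 = -590$)
$n + t{\left(O \right)} = -317609 - 590 = -318199$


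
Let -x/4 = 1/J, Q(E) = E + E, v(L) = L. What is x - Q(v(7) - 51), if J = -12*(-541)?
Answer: 142823/1623 ≈ 87.999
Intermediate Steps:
Q(E) = 2*E
J = 6492
x = -1/1623 (x = -4/6492 = -4*1/6492 = -1/1623 ≈ -0.00061614)
x - Q(v(7) - 51) = -1/1623 - 2*(7 - 51) = -1/1623 - 2*(-44) = -1/1623 - 1*(-88) = -1/1623 + 88 = 142823/1623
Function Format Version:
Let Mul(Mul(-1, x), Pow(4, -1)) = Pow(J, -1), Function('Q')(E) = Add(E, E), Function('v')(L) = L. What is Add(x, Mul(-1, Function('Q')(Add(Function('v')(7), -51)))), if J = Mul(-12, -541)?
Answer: Rational(142823, 1623) ≈ 87.999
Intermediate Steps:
Function('Q')(E) = Mul(2, E)
J = 6492
x = Rational(-1, 1623) (x = Mul(-4, Pow(6492, -1)) = Mul(-4, Rational(1, 6492)) = Rational(-1, 1623) ≈ -0.00061614)
Add(x, Mul(-1, Function('Q')(Add(Function('v')(7), -51)))) = Add(Rational(-1, 1623), Mul(-1, Mul(2, Add(7, -51)))) = Add(Rational(-1, 1623), Mul(-1, Mul(2, -44))) = Add(Rational(-1, 1623), Mul(-1, -88)) = Add(Rational(-1, 1623), 88) = Rational(142823, 1623)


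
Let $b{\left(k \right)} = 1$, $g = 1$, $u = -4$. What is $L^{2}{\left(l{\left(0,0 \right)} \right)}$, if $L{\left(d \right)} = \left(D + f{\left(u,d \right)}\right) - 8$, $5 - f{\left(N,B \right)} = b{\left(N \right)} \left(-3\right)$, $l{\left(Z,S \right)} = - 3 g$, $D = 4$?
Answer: $16$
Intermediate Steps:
$l{\left(Z,S \right)} = -3$ ($l{\left(Z,S \right)} = \left(-3\right) 1 = -3$)
$f{\left(N,B \right)} = 8$ ($f{\left(N,B \right)} = 5 - 1 \left(-3\right) = 5 - -3 = 5 + 3 = 8$)
$L{\left(d \right)} = 4$ ($L{\left(d \right)} = \left(4 + 8\right) - 8 = 12 - 8 = 4$)
$L^{2}{\left(l{\left(0,0 \right)} \right)} = 4^{2} = 16$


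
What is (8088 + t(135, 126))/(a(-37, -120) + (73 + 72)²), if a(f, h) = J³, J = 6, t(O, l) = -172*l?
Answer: -13584/21241 ≈ -0.63952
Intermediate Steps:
a(f, h) = 216 (a(f, h) = 6³ = 216)
(8088 + t(135, 126))/(a(-37, -120) + (73 + 72)²) = (8088 - 172*126)/(216 + (73 + 72)²) = (8088 - 21672)/(216 + 145²) = -13584/(216 + 21025) = -13584/21241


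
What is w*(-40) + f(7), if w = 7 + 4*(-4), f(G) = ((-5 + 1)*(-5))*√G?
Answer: 360 + 20*√7 ≈ 412.92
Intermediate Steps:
f(G) = 20*√G (f(G) = (-4*(-5))*√G = 20*√G)
w = -9 (w = 7 - 16 = -9)
w*(-40) + f(7) = -9*(-40) + 20*√7 = 360 + 20*√7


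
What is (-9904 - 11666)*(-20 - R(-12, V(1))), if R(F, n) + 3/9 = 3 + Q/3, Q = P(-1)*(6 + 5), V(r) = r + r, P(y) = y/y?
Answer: 568010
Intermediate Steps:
P(y) = 1
V(r) = 2*r
Q = 11 (Q = 1*(6 + 5) = 1*11 = 11)
R(F, n) = 19/3 (R(F, n) = -1/3 + (3 + 11/3) = -1/3 + 20/3 = 19/3)
(-9904 - 11666)*(-20 - R(-12, V(1))) = (-9904 - 11666)*(-20 - 1*19/3) = -21570*(-20 - 19/3) = -21570*(-79/3) = 568010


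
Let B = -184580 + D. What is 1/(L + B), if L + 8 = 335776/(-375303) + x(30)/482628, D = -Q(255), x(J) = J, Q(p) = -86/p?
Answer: -2566032930690/473660316821257957 ≈ -5.4175e-6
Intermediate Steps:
D = 86/255 (D = -(-86)/255 = -1*(-86/255) = 86/255 ≈ 0.33726)
L = -268516255085/30188622714 (L = -8 + (335776/(-375303) + 30/482628) = -8 + (335776*(-1/375303) + 30*(1/482628)) = -8 + (-335776/375303 + 5/80438) = -8 - 27007273373/30188622714 = -268516255085/30188622714 ≈ -8.8946)
B = -47067814/255 (B = -184580 + 86/255 = -47067814/255 ≈ -1.8458e+5)
1/(L + B) = 1/(-268516255085/30188622714 - 47067814/255) = 1/(-473660316821257957/2566032930690) = -2566032930690/473660316821257957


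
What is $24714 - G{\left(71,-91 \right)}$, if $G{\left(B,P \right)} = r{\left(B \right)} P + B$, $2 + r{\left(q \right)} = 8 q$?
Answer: $76149$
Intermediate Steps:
$r{\left(q \right)} = -2 + 8 q$
$G{\left(B,P \right)} = B + P \left(-2 + 8 B\right)$ ($G{\left(B,P \right)} = \left(-2 + 8 B\right) P + B = P \left(-2 + 8 B\right) + B = B + P \left(-2 + 8 B\right)$)
$24714 - G{\left(71,-91 \right)} = 24714 - \left(71 + 2 \left(-91\right) \left(-1 + 4 \cdot 71\right)\right) = 24714 - \left(71 + 2 \left(-91\right) \left(-1 + 284\right)\right) = 24714 - \left(71 + 2 \left(-91\right) 283\right) = 24714 - \left(71 - 51506\right) = 24714 - -51435 = 24714 + 51435 = 76149$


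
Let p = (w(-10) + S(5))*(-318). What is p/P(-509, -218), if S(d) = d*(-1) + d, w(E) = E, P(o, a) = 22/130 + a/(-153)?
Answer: 31625100/15853 ≈ 1994.9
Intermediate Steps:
P(o, a) = 11/65 - a/153 (P(o, a) = 22*(1/130) + a*(-1/153) = 11/65 - a/153)
S(d) = 0 (S(d) = -d + d = 0)
p = 3180 (p = (-10 + 0)*(-318) = -10*(-318) = 3180)
p/P(-509, -218) = 3180/(11/65 - 1/153*(-218)) = 3180/(11/65 + 218/153) = 3180/(15853/9945) = 3180*(9945/15853) = 31625100/15853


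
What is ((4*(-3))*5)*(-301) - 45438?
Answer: -27378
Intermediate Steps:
((4*(-3))*5)*(-301) - 45438 = -12*5*(-301) - 45438 = -60*(-301) - 45438 = 18060 - 45438 = -27378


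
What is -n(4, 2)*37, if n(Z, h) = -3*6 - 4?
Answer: 814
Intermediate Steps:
n(Z, h) = -22 (n(Z, h) = -18 - 4 = -22)
-n(4, 2)*37 = -(-22)*37 = -1*(-814) = 814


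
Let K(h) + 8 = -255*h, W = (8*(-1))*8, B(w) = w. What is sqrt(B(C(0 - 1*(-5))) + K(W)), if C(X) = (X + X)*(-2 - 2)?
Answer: 12*sqrt(113) ≈ 127.56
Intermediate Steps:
C(X) = -8*X (C(X) = (2*X)*(-4) = -8*X)
W = -64 (W = -8*8 = -64)
K(h) = -8 - 255*h
sqrt(B(C(0 - 1*(-5))) + K(W)) = sqrt(-8*(0 - 1*(-5)) + (-8 - 255*(-64))) = sqrt(-8*(0 + 5) + (-8 + 16320)) = sqrt(-8*5 + 16312) = sqrt(-40 + 16312) = sqrt(16272) = 12*sqrt(113)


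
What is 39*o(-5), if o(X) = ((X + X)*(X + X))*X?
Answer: -19500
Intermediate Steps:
o(X) = 4*X³ (o(X) = ((2*X)*(2*X))*X = (4*X²)*X = 4*X³)
39*o(-5) = 39*(4*(-5)³) = 39*(4*(-125)) = 39*(-500) = -19500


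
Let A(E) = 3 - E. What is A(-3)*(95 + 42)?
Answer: 822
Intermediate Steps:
A(-3)*(95 + 42) = (3 - 1*(-3))*(95 + 42) = (3 + 3)*137 = 6*137 = 822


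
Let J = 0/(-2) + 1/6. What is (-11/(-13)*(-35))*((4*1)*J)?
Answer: -770/39 ≈ -19.744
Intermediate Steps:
J = 1/6 (J = 0*(-1/2) + 1*(1/6) = 0 + 1/6 = 1/6 ≈ 0.16667)
(-11/(-13)*(-35))*((4*1)*J) = (-11/(-13)*(-35))*((4*1)*(1/6)) = (-11*(-1/13)*(-35))*(4*(1/6)) = ((11/13)*(-35))*(2/3) = -385/13*2/3 = -770/39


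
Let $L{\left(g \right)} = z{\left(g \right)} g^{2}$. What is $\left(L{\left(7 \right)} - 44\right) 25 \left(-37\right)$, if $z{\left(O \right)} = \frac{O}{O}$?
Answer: $-4625$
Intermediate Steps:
$z{\left(O \right)} = 1$
$L{\left(g \right)} = g^{2}$ ($L{\left(g \right)} = 1 g^{2} = g^{2}$)
$\left(L{\left(7 \right)} - 44\right) 25 \left(-37\right) = \left(7^{2} - 44\right) 25 \left(-37\right) = \left(49 - 44\right) 25 \left(-37\right) = 5 \cdot 25 \left(-37\right) = 125 \left(-37\right) = -4625$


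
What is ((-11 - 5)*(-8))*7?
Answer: 896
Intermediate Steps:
((-11 - 5)*(-8))*7 = -16*(-8)*7 = 128*7 = 896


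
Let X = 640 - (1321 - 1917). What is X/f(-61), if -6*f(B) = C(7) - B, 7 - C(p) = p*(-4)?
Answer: -309/4 ≈ -77.250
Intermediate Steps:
C(p) = 7 + 4*p (C(p) = 7 - p*(-4) = 7 - (-4)*p = 7 + 4*p)
X = 1236 (X = 640 - 1*(-596) = 640 + 596 = 1236)
f(B) = -35/6 + B/6 (f(B) = -((7 + 4*7) - B)/6 = -((7 + 28) - B)/6 = -(35 - B)/6 = -35/6 + B/6)
X/f(-61) = 1236/(-35/6 + (⅙)*(-61)) = 1236/(-35/6 - 61/6) = 1236/(-16) = 1236*(-1/16) = -309/4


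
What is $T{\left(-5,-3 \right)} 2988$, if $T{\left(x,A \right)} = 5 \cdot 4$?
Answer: $59760$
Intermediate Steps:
$T{\left(x,A \right)} = 20$
$T{\left(-5,-3 \right)} 2988 = 20 \cdot 2988 = 59760$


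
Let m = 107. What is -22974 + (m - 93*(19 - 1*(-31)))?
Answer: -27517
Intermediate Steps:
-22974 + (m - 93*(19 - 1*(-31))) = -22974 + (107 - 93*(19 - 1*(-31))) = -22974 + (107 - 93*(19 + 31)) = -22974 + (107 - 93*50) = -22974 + (107 - 4650) = -22974 - 4543 = -27517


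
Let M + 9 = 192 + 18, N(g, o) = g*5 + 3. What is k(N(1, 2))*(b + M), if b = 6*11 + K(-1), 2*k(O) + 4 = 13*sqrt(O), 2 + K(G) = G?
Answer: -528 + 3432*sqrt(2) ≈ 4325.6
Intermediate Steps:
K(G) = -2 + G
N(g, o) = 3 + 5*g (N(g, o) = 5*g + 3 = 3 + 5*g)
k(O) = -2 + 13*sqrt(O)/2 (k(O) = -2 + (13*sqrt(O))/2 = -2 + 13*sqrt(O)/2)
b = 63 (b = 6*11 + (-2 - 1) = 66 - 3 = 63)
M = 201 (M = -9 + (192 + 18) = -9 + 210 = 201)
k(N(1, 2))*(b + M) = (-2 + 13*sqrt(3 + 5*1)/2)*(63 + 201) = (-2 + 13*sqrt(3 + 5)/2)*264 = (-2 + 13*sqrt(8)/2)*264 = (-2 + 13*(2*sqrt(2))/2)*264 = (-2 + 13*sqrt(2))*264 = -528 + 3432*sqrt(2)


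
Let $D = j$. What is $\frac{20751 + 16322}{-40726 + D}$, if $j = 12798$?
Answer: $- \frac{37073}{27928} \approx -1.3274$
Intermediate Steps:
$D = 12798$
$\frac{20751 + 16322}{-40726 + D} = \frac{20751 + 16322}{-40726 + 12798} = \frac{37073}{-27928} = 37073 \left(- \frac{1}{27928}\right) = - \frac{37073}{27928}$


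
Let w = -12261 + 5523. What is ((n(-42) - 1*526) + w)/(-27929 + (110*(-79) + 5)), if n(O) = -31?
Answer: 7295/36614 ≈ 0.19924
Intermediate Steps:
w = -6738
((n(-42) - 1*526) + w)/(-27929 + (110*(-79) + 5)) = ((-31 - 1*526) - 6738)/(-27929 + (110*(-79) + 5)) = ((-31 - 526) - 6738)/(-27929 + (-8690 + 5)) = (-557 - 6738)/(-27929 - 8685) = -7295/(-36614) = -7295*(-1/36614) = 7295/36614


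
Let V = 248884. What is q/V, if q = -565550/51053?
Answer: -282775/6353137426 ≈ -4.4509e-5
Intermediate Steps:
q = -565550/51053 (q = -565550*1/51053 = -565550/51053 ≈ -11.078)
q/V = -565550/51053/248884 = -565550/51053*1/248884 = -282775/6353137426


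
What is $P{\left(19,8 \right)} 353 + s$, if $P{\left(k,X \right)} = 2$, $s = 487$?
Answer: $1193$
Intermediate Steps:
$P{\left(19,8 \right)} 353 + s = 2 \cdot 353 + 487 = 706 + 487 = 1193$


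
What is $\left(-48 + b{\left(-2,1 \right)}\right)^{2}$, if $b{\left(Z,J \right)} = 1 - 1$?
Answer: $2304$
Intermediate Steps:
$b{\left(Z,J \right)} = 0$ ($b{\left(Z,J \right)} = 1 - 1 = 0$)
$\left(-48 + b{\left(-2,1 \right)}\right)^{2} = \left(-48 + 0\right)^{2} = \left(-48\right)^{2} = 2304$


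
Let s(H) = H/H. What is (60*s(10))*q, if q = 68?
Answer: 4080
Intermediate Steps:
s(H) = 1
(60*s(10))*q = (60*1)*68 = 60*68 = 4080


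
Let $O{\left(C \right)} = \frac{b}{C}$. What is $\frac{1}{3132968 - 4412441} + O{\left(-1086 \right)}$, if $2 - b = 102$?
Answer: $\frac{7108123}{77194871} \approx 0.09208$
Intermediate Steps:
$b = -100$ ($b = 2 - 102 = -100$)
$O{\left(C \right)} = - \frac{100}{C}$
$\frac{1}{3132968 - 4412441} + O{\left(-1086 \right)} = \frac{1}{3132968 - 4412441} - \frac{100}{-1086} = \frac{1}{-1279473} - - \frac{50}{543} = - \frac{1}{1279473} + \frac{50}{543} = \frac{7108123}{77194871}$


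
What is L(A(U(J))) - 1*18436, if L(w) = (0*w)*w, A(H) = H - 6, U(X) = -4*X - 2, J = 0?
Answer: -18436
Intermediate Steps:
U(X) = -2 - 4*X
A(H) = -6 + H
L(w) = 0 (L(w) = 0*w = 0)
L(A(U(J))) - 1*18436 = 0 - 1*18436 = 0 - 18436 = -18436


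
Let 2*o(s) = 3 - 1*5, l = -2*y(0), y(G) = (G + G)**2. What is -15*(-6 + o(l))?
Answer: 105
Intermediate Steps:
y(G) = 4*G**2 (y(G) = (2*G)**2 = 4*G**2)
l = 0 (l = -8*0**2 = -8*0 = -2*0 = 0)
o(s) = -1 (o(s) = (3 - 1*5)/2 = (3 - 5)/2 = (1/2)*(-2) = -1)
-15*(-6 + o(l)) = -15*(-6 - 1) = -15*(-7) = 105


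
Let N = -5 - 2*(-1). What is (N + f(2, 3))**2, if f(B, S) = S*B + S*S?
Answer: 144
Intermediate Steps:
f(B, S) = S**2 + B*S (f(B, S) = B*S + S**2 = S**2 + B*S)
N = -3 (N = -5 + 2 = -3)
(N + f(2, 3))**2 = (-3 + 3*(2 + 3))**2 = (-3 + 3*5)**2 = (-3 + 15)**2 = 12**2 = 144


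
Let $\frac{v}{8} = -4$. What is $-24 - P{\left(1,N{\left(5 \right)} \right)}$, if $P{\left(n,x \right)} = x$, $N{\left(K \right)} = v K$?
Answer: $136$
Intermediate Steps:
$v = -32$ ($v = 8 \left(-4\right) = -32$)
$N{\left(K \right)} = - 32 K$
$-24 - P{\left(1,N{\left(5 \right)} \right)} = -24 - \left(-32\right) 5 = -24 - -160 = -24 + 160 = 136$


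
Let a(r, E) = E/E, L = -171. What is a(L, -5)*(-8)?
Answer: -8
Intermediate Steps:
a(r, E) = 1
a(L, -5)*(-8) = 1*(-8) = -8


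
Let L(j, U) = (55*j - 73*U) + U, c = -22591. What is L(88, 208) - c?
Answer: 12455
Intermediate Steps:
L(j, U) = -72*U + 55*j (L(j, U) = (-73*U + 55*j) + U = -72*U + 55*j)
L(88, 208) - c = (-72*208 + 55*88) - 1*(-22591) = (-14976 + 4840) + 22591 = -10136 + 22591 = 12455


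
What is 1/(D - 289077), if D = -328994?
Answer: -1/618071 ≈ -1.6179e-6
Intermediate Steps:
1/(D - 289077) = 1/(-328994 - 289077) = 1/(-618071) = -1/618071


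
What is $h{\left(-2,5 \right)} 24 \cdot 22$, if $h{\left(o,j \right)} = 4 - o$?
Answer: $3168$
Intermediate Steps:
$h{\left(-2,5 \right)} 24 \cdot 22 = \left(4 - -2\right) 24 \cdot 22 = \left(4 + 2\right) 24 \cdot 22 = 6 \cdot 24 \cdot 22 = 144 \cdot 22 = 3168$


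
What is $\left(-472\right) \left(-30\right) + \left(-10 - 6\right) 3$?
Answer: $14112$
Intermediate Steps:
$\left(-472\right) \left(-30\right) + \left(-10 - 6\right) 3 = 14160 - 48 = 14112$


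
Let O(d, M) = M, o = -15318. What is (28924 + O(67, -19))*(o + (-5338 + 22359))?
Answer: 49225215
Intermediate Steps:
(28924 + O(67, -19))*(o + (-5338 + 22359)) = (28924 - 19)*(-15318 + (-5338 + 22359)) = 28905*(-15318 + 17021) = 28905*1703 = 49225215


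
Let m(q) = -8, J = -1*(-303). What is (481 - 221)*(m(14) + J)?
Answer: 76700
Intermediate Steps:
J = 303
(481 - 221)*(m(14) + J) = (481 - 221)*(-8 + 303) = 260*295 = 76700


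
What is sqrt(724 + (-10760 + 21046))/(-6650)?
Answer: -sqrt(11010)/6650 ≈ -0.015779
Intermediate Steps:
sqrt(724 + (-10760 + 21046))/(-6650) = sqrt(724 + 10286)*(-1/6650) = sqrt(11010)*(-1/6650) = -sqrt(11010)/6650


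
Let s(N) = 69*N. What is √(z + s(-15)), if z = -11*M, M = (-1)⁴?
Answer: I*√1046 ≈ 32.342*I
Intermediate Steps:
M = 1
z = -11 (z = -11*1 = -11)
√(z + s(-15)) = √(-11 + 69*(-15)) = √(-11 - 1035) = √(-1046) = I*√1046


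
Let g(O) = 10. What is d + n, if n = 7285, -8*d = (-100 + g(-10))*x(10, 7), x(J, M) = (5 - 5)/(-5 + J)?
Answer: 7285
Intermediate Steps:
x(J, M) = 0 (x(J, M) = 0/(-5 + J) = 0)
d = 0 (d = -(-100 + 10)*0/8 = -(-45)*0/4 = -1/8*0 = 0)
d + n = 0 + 7285 = 7285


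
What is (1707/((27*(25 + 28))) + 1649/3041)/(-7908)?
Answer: -1258451/5735502378 ≈ -0.00021941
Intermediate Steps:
(1707/((27*(25 + 28))) + 1649/3041)/(-7908) = (1707/((27*53)) + 1649*(1/3041))*(-1/7908) = (1707/1431 + 1649/3041)*(-1/7908) = (1707*(1/1431) + 1649/3041)*(-1/7908) = (569/477 + 1649/3041)*(-1/7908) = (2516902/1450557)*(-1/7908) = -1258451/5735502378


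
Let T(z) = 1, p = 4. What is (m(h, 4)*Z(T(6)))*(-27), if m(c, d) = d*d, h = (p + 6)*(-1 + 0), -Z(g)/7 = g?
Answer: 3024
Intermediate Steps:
Z(g) = -7*g
h = -10 (h = (4 + 6)*(-1 + 0) = 10*(-1) = -10)
m(c, d) = d²
(m(h, 4)*Z(T(6)))*(-27) = (4²*(-7*1))*(-27) = (16*(-7))*(-27) = -112*(-27) = 3024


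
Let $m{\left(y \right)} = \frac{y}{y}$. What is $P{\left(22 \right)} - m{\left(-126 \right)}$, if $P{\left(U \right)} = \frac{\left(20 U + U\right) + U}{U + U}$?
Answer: $10$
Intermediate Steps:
$m{\left(y \right)} = 1$
$P{\left(U \right)} = 11$ ($P{\left(U \right)} = \frac{21 U + U}{2 U} = 22 U \frac{1}{2 U} = 11$)
$P{\left(22 \right)} - m{\left(-126 \right)} = 11 - 1 = 10$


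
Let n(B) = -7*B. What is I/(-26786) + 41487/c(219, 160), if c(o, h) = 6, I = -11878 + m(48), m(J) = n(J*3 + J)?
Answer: 185225019/26786 ≈ 6915.0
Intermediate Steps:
m(J) = -28*J (m(J) = -7*(J*3 + J) = -7*(3*J + J) = -28*J)
I = -13222 (I = -11878 - 28*48 = -11878 - 1344 = -13222)
I/(-26786) + 41487/c(219, 160) = -13222/(-26786) + 41487/6 = -13222*(-1/26786) + 41487*(1/6) = 6611/13393 + 13829/2 = 185225019/26786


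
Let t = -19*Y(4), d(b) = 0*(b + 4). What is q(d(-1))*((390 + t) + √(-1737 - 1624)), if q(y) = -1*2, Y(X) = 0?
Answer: -780 - 2*I*√3361 ≈ -780.0 - 115.95*I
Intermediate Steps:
d(b) = 0 (d(b) = 0*(4 + b) = 0)
t = 0 (t = -19*0 = 0)
q(y) = -2
q(d(-1))*((390 + t) + √(-1737 - 1624)) = -2*((390 + 0) + √(-1737 - 1624)) = -2*(390 + √(-3361)) = -2*(390 + I*√3361) = -780 - 2*I*√3361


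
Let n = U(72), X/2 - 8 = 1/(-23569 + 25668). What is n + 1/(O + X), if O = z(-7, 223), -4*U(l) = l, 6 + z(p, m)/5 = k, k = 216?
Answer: -40273549/2237536 ≈ -17.999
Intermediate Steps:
z(p, m) = 1050 (z(p, m) = -30 + 5*216 = -30 + 1080 = 1050)
U(l) = -l/4
X = 33586/2099 (X = 16 + 2/(-23569 + 25668) = 16 + 2/2099 = 33586/2099 ≈ 16.001)
O = 1050
n = -18 (n = -1/4*72 = -18)
n + 1/(O + X) = -18 + 1/(1050 + 33586/2099) = -18 + 1/(2237536/2099) = -18 + 2099/2237536 = -40273549/2237536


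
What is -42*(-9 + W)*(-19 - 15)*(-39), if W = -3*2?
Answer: 835380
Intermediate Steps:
W = -6
-42*(-9 + W)*(-19 - 15)*(-39) = -42*(-9 - 6)*(-19 - 15)*(-39) = -(-630)*(-34)*(-39) = -42*510*(-39) = -21420*(-39) = 835380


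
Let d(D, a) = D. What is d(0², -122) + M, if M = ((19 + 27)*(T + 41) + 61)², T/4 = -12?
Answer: 68121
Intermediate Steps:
T = -48 (T = 4*(-12) = -48)
M = 68121 (M = ((19 + 27)*(-48 + 41) + 61)² = (46*(-7) + 61)² = (-322 + 61)² = (-261)² = 68121)
d(0², -122) + M = 0² + 68121 = 0 + 68121 = 68121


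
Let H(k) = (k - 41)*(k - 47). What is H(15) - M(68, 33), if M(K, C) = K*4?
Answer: 560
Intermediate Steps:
H(k) = (-47 + k)*(-41 + k) (H(k) = (-41 + k)*(-47 + k) = (-47 + k)*(-41 + k))
M(K, C) = 4*K
H(15) - M(68, 33) = (1927 + 15² - 88*15) - 4*68 = (1927 + 225 - 1320) - 1*272 = 832 - 272 = 560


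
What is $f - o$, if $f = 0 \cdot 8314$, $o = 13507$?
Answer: $-13507$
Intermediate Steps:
$f = 0$
$f - o = 0 - 13507 = -13507$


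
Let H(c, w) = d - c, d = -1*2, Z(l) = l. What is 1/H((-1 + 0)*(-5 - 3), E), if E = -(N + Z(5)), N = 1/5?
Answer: -⅒ ≈ -0.10000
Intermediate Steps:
N = ⅕ ≈ 0.20000
d = -2
E = -26/5 (E = -(⅕ + 5) = -1*26/5 = -26/5 ≈ -5.2000)
H(c, w) = -2 - c
1/H((-1 + 0)*(-5 - 3), E) = 1/(-2 - (-1 + 0)*(-5 - 3)) = 1/(-2 - (-1)*(-8)) = 1/(-2 - 1*8) = 1/(-2 - 8) = 1/(-10) = -⅒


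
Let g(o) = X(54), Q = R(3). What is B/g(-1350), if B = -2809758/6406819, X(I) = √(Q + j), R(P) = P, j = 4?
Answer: -21126*√7/337201 ≈ -0.16576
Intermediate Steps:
Q = 3
X(I) = √7 (X(I) = √(3 + 4) = √7)
B = -147882/337201 (B = -2809758*1/6406819 = -147882/337201 ≈ -0.43856)
g(o) = √7
B/g(-1350) = -147882*√7/7/337201 = -21126*√7/337201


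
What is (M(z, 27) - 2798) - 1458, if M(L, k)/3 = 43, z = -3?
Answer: -4127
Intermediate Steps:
M(L, k) = 129 (M(L, k) = 3*43 = 129)
(M(z, 27) - 2798) - 1458 = (129 - 2798) - 1458 = -2669 - 1458 = -4127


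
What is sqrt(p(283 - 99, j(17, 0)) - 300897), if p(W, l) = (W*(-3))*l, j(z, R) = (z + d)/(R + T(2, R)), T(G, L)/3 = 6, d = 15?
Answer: I*sqrt(2716905)/3 ≈ 549.43*I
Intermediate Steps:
T(G, L) = 18 (T(G, L) = 3*6 = 18)
j(z, R) = (15 + z)/(18 + R) (j(z, R) = (z + 15)/(R + 18) = (15 + z)/(18 + R))
p(W, l) = -3*W*l (p(W, l) = (-3*W)*l = -3*W*l)
sqrt(p(283 - 99, j(17, 0)) - 300897) = sqrt(-3*(283 - 99)*(15 + 17)/(18 + 0) - 300897) = sqrt(-3*184*32/18 - 300897) = sqrt(-3*184*(1/18)*32 - 300897) = sqrt(-3*184*16/9 - 300897) = sqrt(-2944/3 - 300897) = sqrt(-905635/3) = I*sqrt(2716905)/3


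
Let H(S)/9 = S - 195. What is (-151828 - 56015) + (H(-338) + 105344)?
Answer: -107296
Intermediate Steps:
H(S) = -1755 + 9*S (H(S) = 9*(S - 195) = 9*(-195 + S) = -1755 + 9*S)
(-151828 - 56015) + (H(-338) + 105344) = (-151828 - 56015) + ((-1755 + 9*(-338)) + 105344) = -207843 + ((-1755 - 3042) + 105344) = -207843 + (-4797 + 105344) = -207843 + 100547 = -107296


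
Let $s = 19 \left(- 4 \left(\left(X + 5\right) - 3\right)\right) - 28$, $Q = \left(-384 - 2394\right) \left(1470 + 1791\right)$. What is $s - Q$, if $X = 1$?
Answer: $9058802$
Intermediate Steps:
$Q = -9059058$ ($Q = \left(-2778\right) 3261 = -9059058$)
$s = -256$ ($s = 19 \left(- 4 \left(\left(1 + 5\right) - 3\right)\right) - 28 = 19 \left(- 4 \left(6 - 3\right)\right) - 28 = 19 \left(\left(-4\right) 3\right) - 28 = 19 \left(-12\right) - 28 = -228 - 28 = -256$)
$s - Q = -256 - -9059058 = -256 + 9059058 = 9058802$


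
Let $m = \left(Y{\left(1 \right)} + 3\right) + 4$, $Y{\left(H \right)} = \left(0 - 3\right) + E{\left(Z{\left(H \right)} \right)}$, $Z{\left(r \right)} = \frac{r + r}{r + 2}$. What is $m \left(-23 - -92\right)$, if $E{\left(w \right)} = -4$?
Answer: $0$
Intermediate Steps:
$Z{\left(r \right)} = \frac{2 r}{2 + r}$
$Y{\left(H \right)} = -7$ ($Y{\left(H \right)} = \left(0 - 3\right) - 4 = -3 - 4 = -7$)
$m = 0$ ($m = \left(-7 + 3\right) + 4 = -4 + 4 = 0$)
$m \left(-23 - -92\right) = 0 \left(-23 - -92\right) = 0 \left(-23 + 92\right) = 0 \cdot 69 = 0$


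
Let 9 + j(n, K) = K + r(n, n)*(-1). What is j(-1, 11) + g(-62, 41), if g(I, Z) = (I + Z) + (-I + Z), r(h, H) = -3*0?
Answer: 84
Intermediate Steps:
r(h, H) = 0
j(n, K) = -9 + K (j(n, K) = -9 + (K + 0*(-1)) = -9 + (K + 0) = -9 + K)
g(I, Z) = 2*Z (g(I, Z) = (I + Z) + (Z - I) = 2*Z)
j(-1, 11) + g(-62, 41) = (-9 + 11) + 2*41 = 2 + 82 = 84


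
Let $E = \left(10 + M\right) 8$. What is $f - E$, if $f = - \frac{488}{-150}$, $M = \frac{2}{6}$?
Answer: $- \frac{5956}{75} \approx -79.413$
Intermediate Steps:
$M = \frac{1}{3}$ ($M = 2 \cdot \frac{1}{6} = \frac{1}{3} \approx 0.33333$)
$E = \frac{248}{3}$ ($E = \left(10 + \frac{1}{3}\right) 8 = \frac{31}{3} \cdot 8 = \frac{248}{3} \approx 82.667$)
$f = \frac{244}{75}$ ($f = \left(-488\right) \left(- \frac{1}{150}\right) = \frac{244}{75} \approx 3.2533$)
$f - E = \frac{244}{75} - \frac{248}{3} = - \frac{5956}{75}$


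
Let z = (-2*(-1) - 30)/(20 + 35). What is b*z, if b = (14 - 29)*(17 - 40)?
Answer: -1932/11 ≈ -175.64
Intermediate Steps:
z = -28/55 (z = (2 - 30)/55 = -28*1/55 = -28/55 ≈ -0.50909)
b = 345 (b = -15*(-23) = 345)
b*z = 345*(-28/55) = -1932/11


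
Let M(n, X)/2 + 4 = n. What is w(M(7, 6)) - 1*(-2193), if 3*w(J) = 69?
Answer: 2216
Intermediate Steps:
M(n, X) = -8 + 2*n
w(J) = 23 (w(J) = (⅓)*69 = 23)
w(M(7, 6)) - 1*(-2193) = 23 - 1*(-2193) = 23 + 2193 = 2216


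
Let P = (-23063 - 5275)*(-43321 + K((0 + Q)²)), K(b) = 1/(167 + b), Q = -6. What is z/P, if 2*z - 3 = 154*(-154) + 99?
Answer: -2396821/249208962756 ≈ -9.6177e-6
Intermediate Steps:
z = -11807 (z = 3/2 + (154*(-154) + 99)/2 = 3/2 + (-23716 + 99)/2 = 3/2 + (½)*(-23617) = 3/2 - 23617/2 = -11807)
P = 249208962756/203 (P = (-23063 - 5275)*(-43321 + 1/(167 + (0 - 6)²)) = -28338*(-43321 + 1/(167 + (-6)²)) = -28338*(-43321 + 1/(167 + 36)) = -28338*(-43321 + 1/203) = -28338*(-8794162/203) = 249208962756/203 ≈ 1.2276e+9)
z/P = -11807/249208962756/203 = -11807*203/249208962756 = -2396821/249208962756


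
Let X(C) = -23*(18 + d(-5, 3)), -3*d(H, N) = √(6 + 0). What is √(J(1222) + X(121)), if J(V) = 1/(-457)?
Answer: √(-778175487 + 14410581*√6)/1371 ≈ 19.88*I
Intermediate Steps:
J(V) = -1/457
d(H, N) = -√6/3 (d(H, N) = -√(6 + 0)/3 = -√6/3)
X(C) = -414 + 23*√6/3 (X(C) = -23*(18 - √6/3) = -414 + 23*√6/3)
√(J(1222) + X(121)) = √(-1/457 + (-414 + 23*√6/3)) = √(-189199/457 + 23*√6/3)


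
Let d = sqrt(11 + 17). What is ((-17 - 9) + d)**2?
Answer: 704 - 104*sqrt(7) ≈ 428.84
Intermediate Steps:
d = 2*sqrt(7) (d = sqrt(28) = 2*sqrt(7) ≈ 5.2915)
((-17 - 9) + d)**2 = ((-17 - 9) + 2*sqrt(7))**2 = (-26 + 2*sqrt(7))**2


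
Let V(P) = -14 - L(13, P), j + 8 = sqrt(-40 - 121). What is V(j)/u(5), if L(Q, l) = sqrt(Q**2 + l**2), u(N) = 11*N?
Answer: -14/55 - sqrt(169 + (8 - I*sqrt(161))**2)/55 ≈ -0.4725 + 0.15396*I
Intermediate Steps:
j = -8 + I*sqrt(161) (j = -8 + sqrt(-40 - 121) = -8 + sqrt(-161) = -8 + I*sqrt(161) ≈ -8.0 + 12.689*I)
V(P) = -14 - sqrt(169 + P**2) (V(P) = -14 - sqrt(13**2 + P**2) = -14 - sqrt(169 + P**2))
V(j)/u(5) = (-14 - sqrt(169 + (-8 + I*sqrt(161))**2))/((11*5)) = (-14 - sqrt(169 + (-8 + I*sqrt(161))**2))/55 = (-14 - sqrt(169 + (-8 + I*sqrt(161))**2))*(1/55) = -14/55 - sqrt(169 + (-8 + I*sqrt(161))**2)/55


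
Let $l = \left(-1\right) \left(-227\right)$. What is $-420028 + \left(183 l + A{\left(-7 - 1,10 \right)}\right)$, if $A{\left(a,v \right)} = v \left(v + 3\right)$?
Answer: $-378357$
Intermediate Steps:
$A{\left(a,v \right)} = v \left(3 + v\right)$
$l = 227$
$-420028 + \left(183 l + A{\left(-7 - 1,10 \right)}\right) = -420028 + \left(183 \cdot 227 + 10 \left(3 + 10\right)\right) = -420028 + \left(41541 + 10 \cdot 13\right) = -420028 + \left(41541 + 130\right) = -420028 + 41671 = -378357$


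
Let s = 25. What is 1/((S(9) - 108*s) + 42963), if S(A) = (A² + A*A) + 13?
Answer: 1/40438 ≈ 2.4729e-5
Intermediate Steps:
S(A) = 13 + 2*A² (S(A) = (A² + A²) + 13 = 2*A² + 13 = 13 + 2*A²)
1/((S(9) - 108*s) + 42963) = 1/(((13 + 2*9²) - 108*25) + 42963) = 1/(((13 + 2*81) - 2700) + 42963) = 1/(((13 + 162) - 2700) + 42963) = 1/((175 - 2700) + 42963) = 1/(-2525 + 42963) = 1/40438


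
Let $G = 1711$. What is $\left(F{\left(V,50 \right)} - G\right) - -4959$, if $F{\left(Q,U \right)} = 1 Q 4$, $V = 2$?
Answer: $3256$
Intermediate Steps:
$F{\left(Q,U \right)} = 4 Q$ ($F{\left(Q,U \right)} = Q 4 = 4 Q$)
$\left(F{\left(V,50 \right)} - G\right) - -4959 = \left(4 \cdot 2 - 1711\right) - -4959 = \left(8 - 1711\right) + 4959 = -1703 + 4959 = 3256$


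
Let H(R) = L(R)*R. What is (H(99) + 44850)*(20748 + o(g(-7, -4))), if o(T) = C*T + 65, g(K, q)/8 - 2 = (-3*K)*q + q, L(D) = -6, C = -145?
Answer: 5336078688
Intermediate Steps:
g(K, q) = 16 + 8*q - 24*K*q (g(K, q) = 16 + 8*((-3*K)*q + q) = 16 + 8*(-3*K*q + q) = 16 + 8*(q - 3*K*q) = 16 + (8*q - 24*K*q) = 16 + 8*q - 24*K*q)
H(R) = -6*R
o(T) = 65 - 145*T (o(T) = -145*T + 65 = 65 - 145*T)
(H(99) + 44850)*(20748 + o(g(-7, -4))) = (-6*99 + 44850)*(20748 + (65 - 145*(16 + 8*(-4) - 24*(-7)*(-4)))) = (-594 + 44850)*(20748 + (65 - 145*(16 - 32 - 672))) = 44256*(20748 + (65 - 145*(-688))) = 44256*(20748 + (65 + 99760)) = 44256*(20748 + 99825) = 44256*120573 = 5336078688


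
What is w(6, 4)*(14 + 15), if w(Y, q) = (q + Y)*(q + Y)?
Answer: 2900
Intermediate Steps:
w(Y, q) = (Y + q)**2 (w(Y, q) = (Y + q)*(Y + q) = (Y + q)**2)
w(6, 4)*(14 + 15) = (6 + 4)**2*(14 + 15) = 10**2*29 = 100*29 = 2900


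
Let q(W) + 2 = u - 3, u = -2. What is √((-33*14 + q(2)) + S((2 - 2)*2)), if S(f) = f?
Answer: I*√469 ≈ 21.656*I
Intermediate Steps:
q(W) = -7 (q(W) = -2 + (-2 - 3) = -2 - 5 = -7)
√((-33*14 + q(2)) + S((2 - 2)*2)) = √((-33*14 - 7) + (2 - 2)*2) = √((-462 - 7) + 0*2) = √(-469 + 0) = √(-469) = I*√469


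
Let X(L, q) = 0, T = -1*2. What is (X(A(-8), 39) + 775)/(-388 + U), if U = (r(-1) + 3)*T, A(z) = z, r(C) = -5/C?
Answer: -775/404 ≈ -1.9183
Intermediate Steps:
T = -2
U = -16 (U = (-5/(-1) + 3)*(-2) = (-5*(-1) + 3)*(-2) = (5 + 3)*(-2) = 8*(-2) = -16)
(X(A(-8), 39) + 775)/(-388 + U) = (0 + 775)/(-388 - 16) = 775/(-404) = 775*(-1/404) = -775/404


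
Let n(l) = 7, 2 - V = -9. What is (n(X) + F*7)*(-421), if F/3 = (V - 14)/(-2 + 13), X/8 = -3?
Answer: -5894/11 ≈ -535.82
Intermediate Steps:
V = 11 (V = 2 - 1*(-9) = 2 + 9 = 11)
X = -24 (X = 8*(-3) = -24)
F = -9/11 (F = 3*((11 - 14)/(-2 + 13)) = 3*(-3/11) = -9/11 ≈ -0.81818)
(n(X) + F*7)*(-421) = (7 - 9/11*7)*(-421) = (7 - 63/11)*(-421) = (14/11)*(-421) = -5894/11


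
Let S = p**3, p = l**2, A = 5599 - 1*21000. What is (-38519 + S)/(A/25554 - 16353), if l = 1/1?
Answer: 984288972/417899963 ≈ 2.3553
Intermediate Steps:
A = -15401 (A = 5599 - 21000 = -15401)
l = 1
p = 1 (p = 1**2 = 1)
S = 1 (S = 1**3 = 1)
(-38519 + S)/(A/25554 - 16353) = (-38519 + 1)/(-15401/25554 - 16353) = -38518/(-15401*1/25554 - 16353) = -38518/(-15401/25554 - 16353) = -38518/(-417899963/25554) = -38518*(-25554/417899963) = 984288972/417899963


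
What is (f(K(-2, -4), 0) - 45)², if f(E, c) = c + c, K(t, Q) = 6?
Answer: 2025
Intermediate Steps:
f(E, c) = 2*c
(f(K(-2, -4), 0) - 45)² = (2*0 - 45)² = (0 - 45)² = (-45)² = 2025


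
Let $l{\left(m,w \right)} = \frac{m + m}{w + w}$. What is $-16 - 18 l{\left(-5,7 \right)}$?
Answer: $- \frac{22}{7} \approx -3.1429$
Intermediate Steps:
$l{\left(m,w \right)} = \frac{m}{w}$ ($l{\left(m,w \right)} = \frac{2 m}{2 w} = 2 m \frac{1}{2 w} = \frac{m}{w}$)
$-16 - 18 l{\left(-5,7 \right)} = -16 - 18 \left(- \frac{5}{7}\right) = -16 - 18 \left(\left(-5\right) \frac{1}{7}\right) = -16 - - \frac{90}{7} = -16 + \frac{90}{7} = - \frac{22}{7}$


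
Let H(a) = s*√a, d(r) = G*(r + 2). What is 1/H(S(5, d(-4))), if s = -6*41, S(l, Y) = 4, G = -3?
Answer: -1/492 ≈ -0.0020325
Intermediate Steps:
d(r) = -6 - 3*r (d(r) = -3*(r + 2) = -3*(2 + r) = -6 - 3*r)
s = -246
H(a) = -246*√a
1/H(S(5, d(-4))) = 1/(-246*√4) = 1/(-246*2) = 1/(-492) = -1/492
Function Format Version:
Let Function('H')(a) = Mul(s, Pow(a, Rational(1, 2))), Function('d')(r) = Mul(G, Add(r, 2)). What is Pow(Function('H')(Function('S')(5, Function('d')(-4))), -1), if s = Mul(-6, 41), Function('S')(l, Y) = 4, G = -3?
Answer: Rational(-1, 492) ≈ -0.0020325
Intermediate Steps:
Function('d')(r) = Add(-6, Mul(-3, r)) (Function('d')(r) = Mul(-3, Add(r, 2)) = Mul(-3, Add(2, r)) = Add(-6, Mul(-3, r)))
s = -246
Function('H')(a) = Mul(-246, Pow(a, Rational(1, 2)))
Pow(Function('H')(Function('S')(5, Function('d')(-4))), -1) = Pow(Mul(-246, Pow(4, Rational(1, 2))), -1) = Pow(Mul(-246, 2), -1) = Pow(-492, -1) = Rational(-1, 492)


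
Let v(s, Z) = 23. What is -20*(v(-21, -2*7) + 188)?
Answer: -4220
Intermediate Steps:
-20*(v(-21, -2*7) + 188) = -20*(23 + 188) = -20*211 = -4220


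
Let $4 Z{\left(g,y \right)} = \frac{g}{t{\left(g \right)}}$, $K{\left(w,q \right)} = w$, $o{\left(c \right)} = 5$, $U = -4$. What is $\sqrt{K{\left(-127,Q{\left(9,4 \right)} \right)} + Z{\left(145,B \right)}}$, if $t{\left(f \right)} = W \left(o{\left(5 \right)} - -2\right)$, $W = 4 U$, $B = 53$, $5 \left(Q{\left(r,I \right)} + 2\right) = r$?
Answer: $\frac{i \sqrt{399287}}{56} \approx 11.284 i$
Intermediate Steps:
$Q{\left(r,I \right)} = -2 + \frac{r}{5}$
$W = -16$ ($W = 4 \left(-4\right) = -16$)
$t{\left(f \right)} = -112$ ($t{\left(f \right)} = - 16 \left(5 - -2\right) = - 16 \left(5 + 2\right) = \left(-16\right) 7 = -112$)
$Z{\left(g,y \right)} = - \frac{g}{448}$ ($Z{\left(g,y \right)} = \frac{g \frac{1}{-112}}{4} = \frac{g \left(- \frac{1}{112}\right)}{4} = \frac{\left(- \frac{1}{112}\right) g}{4} = - \frac{g}{448}$)
$\sqrt{K{\left(-127,Q{\left(9,4 \right)} \right)} + Z{\left(145,B \right)}} = \sqrt{-127 - \frac{145}{448}} = \sqrt{- \frac{57041}{448}} = \frac{i \sqrt{399287}}{56}$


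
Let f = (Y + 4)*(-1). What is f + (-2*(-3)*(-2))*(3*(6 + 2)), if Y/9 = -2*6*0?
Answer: -292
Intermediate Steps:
Y = 0 (Y = 9*(-2*6*0) = 9*(-12*0) = 9*0 = 0)
f = -4 (f = (0 + 4)*(-1) = 4*(-1) = -4)
f + (-2*(-3)*(-2))*(3*(6 + 2)) = -4 + (-2*(-3)*(-2))*(3*(6 + 2)) = -4 + (6*(-2))*(3*8) = -4 - 12*24 = -4 - 288 = -292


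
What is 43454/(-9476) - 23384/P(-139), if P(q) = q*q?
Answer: -530580759/91542898 ≈ -5.7960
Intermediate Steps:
P(q) = q**2
43454/(-9476) - 23384/P(-139) = 43454/(-9476) - 23384/((-139)**2) = 43454*(-1/9476) - 23384/19321 = -21727/4738 - 23384*1/19321 = -21727/4738 - 23384/19321 = -530580759/91542898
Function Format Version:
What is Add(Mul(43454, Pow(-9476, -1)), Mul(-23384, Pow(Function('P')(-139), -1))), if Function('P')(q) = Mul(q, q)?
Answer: Rational(-530580759, 91542898) ≈ -5.7960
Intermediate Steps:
Function('P')(q) = Pow(q, 2)
Add(Mul(43454, Pow(-9476, -1)), Mul(-23384, Pow(Function('P')(-139), -1))) = Add(Mul(43454, Pow(-9476, -1)), Mul(-23384, Pow(Pow(-139, 2), -1))) = Add(Mul(43454, Rational(-1, 9476)), Mul(-23384, Pow(19321, -1))) = Add(Rational(-21727, 4738), Mul(-23384, Rational(1, 19321))) = Add(Rational(-21727, 4738), Rational(-23384, 19321)) = Rational(-530580759, 91542898)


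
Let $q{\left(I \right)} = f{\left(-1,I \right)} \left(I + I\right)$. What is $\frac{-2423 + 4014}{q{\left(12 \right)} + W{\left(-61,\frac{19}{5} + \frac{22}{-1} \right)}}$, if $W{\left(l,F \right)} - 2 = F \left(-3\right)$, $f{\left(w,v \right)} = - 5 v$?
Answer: $- \frac{7955}{6917} \approx -1.1501$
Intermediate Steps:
$W{\left(l,F \right)} = 2 - 3 F$ ($W{\left(l,F \right)} = 2 + F \left(-3\right) = 2 - 3 F$)
$q{\left(I \right)} = - 10 I^{2}$ ($q{\left(I \right)} = - 5 I \left(I + I\right) = - 5 I 2 I = - 10 I^{2}$)
$\frac{-2423 + 4014}{q{\left(12 \right)} + W{\left(-61,\frac{19}{5} + \frac{22}{-1} \right)}} = \frac{-2423 + 4014}{- 10 \cdot 12^{2} - \left(-2 + 3 \left(\frac{19}{5} + \frac{22}{-1}\right)\right)} = \frac{1591}{\left(-10\right) 144 - \left(-2 + 3 \left(19 \cdot \frac{1}{5} + 22 \left(-1\right)\right)\right)} = \frac{1591}{-1440 - \left(-2 + 3 \left(\frac{19}{5} - 22\right)\right)} = \frac{1591}{-1440 + \left(2 - - \frac{273}{5}\right)} = \frac{1591}{-1440 + \left(2 + \frac{273}{5}\right)} = \frac{1591}{-1440 + \frac{283}{5}} = \frac{1591}{- \frac{6917}{5}} = 1591 \left(- \frac{5}{6917}\right) = - \frac{7955}{6917}$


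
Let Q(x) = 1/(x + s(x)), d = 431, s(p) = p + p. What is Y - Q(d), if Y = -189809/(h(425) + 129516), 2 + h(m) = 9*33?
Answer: -245552848/167845623 ≈ -1.4630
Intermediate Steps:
h(m) = 295 (h(m) = -2 + 9*33 = -2 + 297 = 295)
s(p) = 2*p
Q(x) = 1/(3*x) (Q(x) = 1/(x + 2*x) = 1/(3*x))
Y = -189809/129811 (Y = -189809/(295 + 129516) = -189809/129811 ≈ -1.4622)
Y - Q(d) = -189809/129811 - 1/(3*431) = -189809/129811 - 1*1/1293 = -189809/129811 - 1/1293 = -245552848/167845623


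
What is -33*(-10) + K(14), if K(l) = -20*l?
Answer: 50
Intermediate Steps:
-33*(-10) + K(14) = -33*(-10) - 20*14 = 330 - 280 = 50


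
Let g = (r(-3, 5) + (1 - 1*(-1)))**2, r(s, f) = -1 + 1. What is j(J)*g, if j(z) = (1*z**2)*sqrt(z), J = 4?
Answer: 128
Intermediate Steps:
r(s, f) = 0
j(z) = z**(5/2) (j(z) = z**2*sqrt(z) = z**(5/2))
g = 4 (g = (0 + (1 - 1*(-1)))**2 = (0 + (1 + 1))**2 = (0 + 2)**2 = 2**2 = 4)
j(J)*g = 4**(5/2)*4 = 32*4 = 128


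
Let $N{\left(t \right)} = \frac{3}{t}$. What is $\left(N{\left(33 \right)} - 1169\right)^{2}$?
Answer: $\frac{165328164}{121} \approx 1.3663 \cdot 10^{6}$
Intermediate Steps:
$\left(N{\left(33 \right)} - 1169\right)^{2} = \left(\frac{3}{33} - 1169\right)^{2} = \left(3 \cdot \frac{1}{33} - 1169\right)^{2} = \left(\frac{1}{11} - 1169\right)^{2} = \left(- \frac{12858}{11}\right)^{2} = \frac{165328164}{121}$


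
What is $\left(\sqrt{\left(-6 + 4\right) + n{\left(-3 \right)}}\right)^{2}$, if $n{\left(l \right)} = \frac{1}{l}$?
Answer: $- \frac{7}{3} \approx -2.3333$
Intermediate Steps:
$\left(\sqrt{\left(-6 + 4\right) + n{\left(-3 \right)}}\right)^{2} = \left(\sqrt{\left(-6 + 4\right) + \frac{1}{-3}}\right)^{2} = \left(\sqrt{-2 - \frac{1}{3}}\right)^{2} = \left(\sqrt{- \frac{7}{3}}\right)^{2} = \left(\frac{i \sqrt{21}}{3}\right)^{2} = - \frac{7}{3}$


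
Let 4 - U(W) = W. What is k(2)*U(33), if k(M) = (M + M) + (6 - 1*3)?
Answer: -203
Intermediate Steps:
U(W) = 4 - W
k(M) = 3 + 2*M (k(M) = 2*M + (6 - 3) = 2*M + 3 = 3 + 2*M)
k(2)*U(33) = (3 + 2*2)*(4 - 1*33) = (3 + 4)*(4 - 33) = 7*(-29) = -203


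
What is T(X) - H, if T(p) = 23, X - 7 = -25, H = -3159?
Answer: 3182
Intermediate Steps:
X = -18 (X = 7 - 25 = -18)
T(X) - H = 23 - 1*(-3159) = 23 + 3159 = 3182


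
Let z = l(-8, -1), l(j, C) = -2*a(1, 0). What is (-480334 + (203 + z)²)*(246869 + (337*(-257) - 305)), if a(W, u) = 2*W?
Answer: -70497447015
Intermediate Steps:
l(j, C) = -4
z = -4
(-480334 + (203 + z)²)*(246869 + (337*(-257) - 305)) = (-480334 + (203 - 4)²)*(246869 + (337*(-257) - 305)) = (-480334 + 199²)*(246869 + (-86609 - 305)) = (-480334 + 39601)*(246869 - 86914) = -440733*159955 = -70497447015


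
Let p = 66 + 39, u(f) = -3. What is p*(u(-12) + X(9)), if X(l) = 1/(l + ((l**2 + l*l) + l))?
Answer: -3773/12 ≈ -314.42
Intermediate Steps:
X(l) = 1/(2*l + 2*l**2) (X(l) = 1/(l + ((l**2 + l**2) + l)) = 1/(l + (2*l**2 + l)) = 1/(l + (l + 2*l**2)) = 1/(2*l + 2*l**2))
p = 105
p*(u(-12) + X(9)) = 105*(-3 + (1/2)/(9*(1 + 9))) = 105*(-3 + (1/2)*(1/9)/10) = 105*(-3 + (1/2)*(1/9)*(1/10)) = 105*(-3 + 1/180) = 105*(-539/180) = -3773/12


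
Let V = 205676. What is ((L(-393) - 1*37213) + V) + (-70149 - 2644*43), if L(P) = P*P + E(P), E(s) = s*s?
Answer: 293520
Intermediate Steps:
E(s) = s**2
L(P) = 2*P**2 (L(P) = P*P + P**2 = P**2 + P**2 = 2*P**2)
((L(-393) - 1*37213) + V) + (-70149 - 2644*43) = ((2*(-393)**2 - 1*37213) + 205676) + (-70149 - 2644*43) = ((2*154449 - 37213) + 205676) + (-70149 - 113692) = ((308898 - 37213) + 205676) - 183841 = (271685 + 205676) - 183841 = 477361 - 183841 = 293520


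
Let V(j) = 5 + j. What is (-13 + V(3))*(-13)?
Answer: 65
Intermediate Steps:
(-13 + V(3))*(-13) = (-13 + (5 + 3))*(-13) = (-13 + 8)*(-13) = -5*(-13) = 65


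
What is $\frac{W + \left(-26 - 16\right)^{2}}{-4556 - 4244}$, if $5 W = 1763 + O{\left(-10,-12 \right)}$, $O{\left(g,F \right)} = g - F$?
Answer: $- \frac{2117}{8800} \approx -0.24057$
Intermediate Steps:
$W = 353$ ($W = \frac{1763 - -2}{5} = \frac{1763 + \left(-10 + 12\right)}{5} = \frac{1763 + 2}{5} = \frac{1}{5} \cdot 1765 = 353$)
$\frac{W + \left(-26 - 16\right)^{2}}{-4556 - 4244} = \frac{353 + \left(-26 - 16\right)^{2}}{-4556 - 4244} = \frac{353 + \left(-42\right)^{2}}{-8800} = \left(353 + 1764\right) \left(- \frac{1}{8800}\right) = 2117 \left(- \frac{1}{8800}\right) = - \frac{2117}{8800}$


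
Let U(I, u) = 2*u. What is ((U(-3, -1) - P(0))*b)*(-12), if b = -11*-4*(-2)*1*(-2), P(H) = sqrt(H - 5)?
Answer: 4224 + 2112*I*sqrt(5) ≈ 4224.0 + 4722.6*I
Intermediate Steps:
P(H) = sqrt(-5 + H)
b = 176 (b = -11*8*1*(-2) = -88*(-2) = -11*(-16) = 176)
((U(-3, -1) - P(0))*b)*(-12) = ((2*(-1) - sqrt(-5 + 0))*176)*(-12) = ((-2 - sqrt(-5))*176)*(-12) = ((-2 - I*sqrt(5))*176)*(-12) = (-352 - 176*I*sqrt(5))*(-12) = 4224 + 2112*I*sqrt(5)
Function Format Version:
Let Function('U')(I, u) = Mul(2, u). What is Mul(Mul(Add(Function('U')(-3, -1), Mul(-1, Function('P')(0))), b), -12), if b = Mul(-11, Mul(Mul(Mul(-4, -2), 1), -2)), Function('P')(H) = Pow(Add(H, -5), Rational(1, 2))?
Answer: Add(4224, Mul(2112, I, Pow(5, Rational(1, 2)))) ≈ Add(4224.0, Mul(4722.6, I))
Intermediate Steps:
Function('P')(H) = Pow(Add(-5, H), Rational(1, 2))
b = 176 (b = Mul(-11, Mul(Mul(8, 1), -2)) = Mul(-11, Mul(8, -2)) = Mul(-11, -16) = 176)
Mul(Mul(Add(Function('U')(-3, -1), Mul(-1, Function('P')(0))), b), -12) = Mul(Mul(Add(Mul(2, -1), Mul(-1, Pow(Add(-5, 0), Rational(1, 2)))), 176), -12) = Mul(Mul(Add(-2, Mul(-1, Pow(-5, Rational(1, 2)))), 176), -12) = Mul(Mul(Add(-2, Mul(-1, Mul(I, Pow(5, Rational(1, 2))))), 176), -12) = Mul(Mul(Add(-2, Mul(-1, I, Pow(5, Rational(1, 2)))), 176), -12) = Mul(Add(-352, Mul(-176, I, Pow(5, Rational(1, 2)))), -12) = Add(4224, Mul(2112, I, Pow(5, Rational(1, 2))))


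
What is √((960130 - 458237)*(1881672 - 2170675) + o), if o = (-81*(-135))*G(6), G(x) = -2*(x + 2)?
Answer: I*√145048757639 ≈ 3.8085e+5*I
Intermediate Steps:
G(x) = -4 - 2*x (G(x) = -2*(2 + x) = -4 - 2*x)
o = -174960 (o = (-81*(-135))*(-4 - 2*6) = 10935*(-4 - 12) = 10935*(-16) = -174960)
√((960130 - 458237)*(1881672 - 2170675) + o) = √((960130 - 458237)*(1881672 - 2170675) - 174960) = √(501893*(-289003) - 174960) = √(-145048582679 - 174960) = √(-145048757639) = I*√145048757639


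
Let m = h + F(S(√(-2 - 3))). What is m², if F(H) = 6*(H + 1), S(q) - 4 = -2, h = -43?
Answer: 625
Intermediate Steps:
S(q) = 2 (S(q) = 4 - 2 = 2)
F(H) = 6 + 6*H (F(H) = 6*(1 + H) = 6 + 6*H)
m = -25 (m = -43 + (6 + 6*2) = -43 + (6 + 12) = -43 + 18 = -25)
m² = (-25)² = 625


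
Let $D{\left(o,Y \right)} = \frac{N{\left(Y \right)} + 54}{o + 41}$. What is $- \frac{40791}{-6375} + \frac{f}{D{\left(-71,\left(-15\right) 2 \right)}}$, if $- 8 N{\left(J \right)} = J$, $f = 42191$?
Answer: $- \frac{3585188031}{163625} \approx -21911.0$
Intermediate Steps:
$N{\left(J \right)} = - \frac{J}{8}$
$D{\left(o,Y \right)} = \frac{54 - \frac{Y}{8}}{41 + o}$ ($D{\left(o,Y \right)} = \frac{- \frac{Y}{8} + 54}{o + 41} = \frac{54 - \frac{Y}{8}}{41 + o}$)
$- \frac{40791}{-6375} + \frac{f}{D{\left(-71,\left(-15\right) 2 \right)}} = - \frac{40791}{-6375} + \frac{42191}{\frac{1}{8} \frac{1}{41 - 71} \left(432 - \left(-15\right) 2\right)} = \left(-40791\right) \left(- \frac{1}{6375}\right) + \frac{42191}{\frac{1}{8} \frac{1}{-30} \left(432 - -30\right)} = \frac{13597}{2125} + \frac{42191}{\frac{1}{8} \left(- \frac{1}{30}\right) \left(432 + 30\right)} = \frac{13597}{2125} + \frac{42191}{\frac{1}{8} \left(- \frac{1}{30}\right) 462} = \frac{13597}{2125} + \frac{42191}{- \frac{77}{40}} = \frac{13597}{2125} + 42191 \left(- \frac{40}{77}\right) = \frac{13597}{2125} - \frac{1687640}{77} = - \frac{3585188031}{163625}$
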